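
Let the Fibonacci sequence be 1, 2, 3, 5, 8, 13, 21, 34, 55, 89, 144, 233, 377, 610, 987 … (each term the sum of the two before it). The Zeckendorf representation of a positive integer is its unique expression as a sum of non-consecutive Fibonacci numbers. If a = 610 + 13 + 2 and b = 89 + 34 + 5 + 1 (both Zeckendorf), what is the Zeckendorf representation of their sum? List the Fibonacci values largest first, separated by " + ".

610 + 144

The two numbers are 625 and 129, so their sum is 754.
Repeatedly subtract the largest Fibonacci number that fits:
take 610 (≤ 754); 754 − 610 = 144
take 144 (≤ 144); 144 − 144 = 0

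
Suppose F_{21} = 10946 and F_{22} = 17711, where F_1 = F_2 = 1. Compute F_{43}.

By F_{2k+1} = F_k² + F_{k+1}²: F_{43} = 10946² + 17711² = 119814916 + 313679521 = 433494437.

433494437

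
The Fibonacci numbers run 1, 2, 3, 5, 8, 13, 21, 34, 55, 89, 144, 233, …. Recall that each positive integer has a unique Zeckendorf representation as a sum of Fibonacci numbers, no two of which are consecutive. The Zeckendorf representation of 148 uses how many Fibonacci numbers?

3

Greedy algorithm:
148: greatest Fibonacci not exceeding it is 144, leaving 4
4: greatest Fibonacci not exceeding it is 3, leaving 1
1: greatest Fibonacci not exceeding it is 1, leaving 0
148 = 144 + 3 + 1, which has 3 terms.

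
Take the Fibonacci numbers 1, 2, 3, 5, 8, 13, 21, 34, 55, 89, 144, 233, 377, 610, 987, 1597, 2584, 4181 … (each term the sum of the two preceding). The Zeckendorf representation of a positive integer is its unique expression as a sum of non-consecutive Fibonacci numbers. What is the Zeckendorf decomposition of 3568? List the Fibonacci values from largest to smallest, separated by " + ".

2584 + 610 + 233 + 89 + 34 + 13 + 5

subtract 2584 from 3568: 984 remains
subtract 610 from 984: 374 remains
subtract 233 from 374: 141 remains
subtract 89 from 141: 52 remains
subtract 34 from 52: 18 remains
subtract 13 from 18: 5 remains
subtract 5 from 5: 0 remains
So 3568 = 2584 + 610 + 233 + 89 + 34 + 13 + 5, with no two terms consecutive in the sequence.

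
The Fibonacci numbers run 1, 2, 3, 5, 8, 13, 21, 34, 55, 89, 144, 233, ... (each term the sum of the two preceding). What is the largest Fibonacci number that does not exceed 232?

144

144 ≤ 232 < 233, so the largest Fibonacci number not exceeding 232 is 144.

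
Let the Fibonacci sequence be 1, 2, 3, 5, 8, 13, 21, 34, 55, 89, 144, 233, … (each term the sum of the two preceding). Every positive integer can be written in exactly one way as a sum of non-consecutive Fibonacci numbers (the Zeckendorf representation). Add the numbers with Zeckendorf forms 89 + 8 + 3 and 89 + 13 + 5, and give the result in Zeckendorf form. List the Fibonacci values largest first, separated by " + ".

144 + 55 + 8

The two numbers are 100 and 107, so their sum is 207.
207 − 144 = 63
63 − 55 = 8
8 − 8 = 0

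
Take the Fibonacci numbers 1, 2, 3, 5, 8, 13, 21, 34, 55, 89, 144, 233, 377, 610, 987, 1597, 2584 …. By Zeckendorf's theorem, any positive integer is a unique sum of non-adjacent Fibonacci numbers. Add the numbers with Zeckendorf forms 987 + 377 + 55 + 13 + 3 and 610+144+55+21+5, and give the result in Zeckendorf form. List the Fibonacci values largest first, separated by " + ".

1597 + 610 + 55 + 8

The two numbers are 1435 and 835, so their sum is 2270.
1597 ≤ 2270 < 2584, so take 1597; remainder 673
610 ≤ 673 < 987, so take 610; remainder 63
55 ≤ 63 < 89, so take 55; remainder 8
8 ≤ 8 < 13, so take 8; remainder 0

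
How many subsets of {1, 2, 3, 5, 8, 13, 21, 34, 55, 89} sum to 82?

6

82 = 55+21+5+1 = 55+21+3+2+1 = 55+13+8+5+1 = … (3 more), for 6 in all.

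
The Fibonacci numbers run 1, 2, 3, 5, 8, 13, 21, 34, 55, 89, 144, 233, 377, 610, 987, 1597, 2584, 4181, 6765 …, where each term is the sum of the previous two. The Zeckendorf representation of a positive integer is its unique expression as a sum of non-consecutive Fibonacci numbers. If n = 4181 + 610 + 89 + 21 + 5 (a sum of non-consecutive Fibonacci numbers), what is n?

4906

4181 + 610 + 89 + 21 + 5 = 4906.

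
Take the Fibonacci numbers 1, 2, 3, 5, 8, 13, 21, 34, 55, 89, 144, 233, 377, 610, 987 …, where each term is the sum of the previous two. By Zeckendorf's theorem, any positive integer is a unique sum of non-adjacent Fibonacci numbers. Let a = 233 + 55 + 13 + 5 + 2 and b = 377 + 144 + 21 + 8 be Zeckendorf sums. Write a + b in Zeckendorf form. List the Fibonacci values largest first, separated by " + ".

610 + 233 + 13 + 2

The two numbers are 308 and 550, so their sum is 858.
largest Fibonacci ≤ 858 is 610; 858 − 610 = 248
largest Fibonacci ≤ 248 is 233; 248 − 233 = 15
largest Fibonacci ≤ 15 is 13; 15 − 13 = 2
largest Fibonacci ≤ 2 is 2; 2 − 2 = 0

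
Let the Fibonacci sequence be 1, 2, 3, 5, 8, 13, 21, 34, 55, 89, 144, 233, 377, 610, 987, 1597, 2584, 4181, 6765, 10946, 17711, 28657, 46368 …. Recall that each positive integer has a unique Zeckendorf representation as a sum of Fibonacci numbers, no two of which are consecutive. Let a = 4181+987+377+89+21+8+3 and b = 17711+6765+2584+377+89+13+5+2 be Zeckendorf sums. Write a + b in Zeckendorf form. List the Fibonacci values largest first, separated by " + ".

28657 + 4181 + 233 + 89 + 34 + 13 + 5

The two numbers are 5666 and 27546, so their sum is 33212.
Greedy algorithm:
subtract 28657 from 33212: 4555 remains
subtract 4181 from 4555: 374 remains
subtract 233 from 374: 141 remains
subtract 89 from 141: 52 remains
subtract 34 from 52: 18 remains
subtract 13 from 18: 5 remains
subtract 5 from 5: 0 remains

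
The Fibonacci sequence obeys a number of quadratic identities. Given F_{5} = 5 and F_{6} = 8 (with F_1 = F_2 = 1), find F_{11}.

89

By F_{2k+1} = F_k² + F_{k+1}²: F_{11} = 5² + 8² = 25 + 64 = 89.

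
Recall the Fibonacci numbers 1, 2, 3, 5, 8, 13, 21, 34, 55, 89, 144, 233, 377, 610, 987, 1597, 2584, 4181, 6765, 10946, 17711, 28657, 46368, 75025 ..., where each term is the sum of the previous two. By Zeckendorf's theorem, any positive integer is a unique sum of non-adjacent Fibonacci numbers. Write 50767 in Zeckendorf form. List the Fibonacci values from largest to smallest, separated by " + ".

50767: greatest Fibonacci not exceeding it is 46368, leaving 4399
4399: greatest Fibonacci not exceeding it is 4181, leaving 218
218: greatest Fibonacci not exceeding it is 144, leaving 74
74: greatest Fibonacci not exceeding it is 55, leaving 19
19: greatest Fibonacci not exceeding it is 13, leaving 6
6: greatest Fibonacci not exceeding it is 5, leaving 1
1: greatest Fibonacci not exceeding it is 1, leaving 0
So 50767 = 46368 + 4181 + 144 + 55 + 13 + 5 + 1, with no two terms consecutive in the sequence.

46368 + 4181 + 144 + 55 + 13 + 5 + 1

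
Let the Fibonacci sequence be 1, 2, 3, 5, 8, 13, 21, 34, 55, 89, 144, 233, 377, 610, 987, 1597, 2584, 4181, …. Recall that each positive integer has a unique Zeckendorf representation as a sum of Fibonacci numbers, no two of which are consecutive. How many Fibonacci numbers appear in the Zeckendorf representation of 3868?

3868: greatest Fibonacci not exceeding it is 2584, leaving 1284
1284: greatest Fibonacci not exceeding it is 987, leaving 297
297: greatest Fibonacci not exceeding it is 233, leaving 64
64: greatest Fibonacci not exceeding it is 55, leaving 9
9: greatest Fibonacci not exceeding it is 8, leaving 1
1: greatest Fibonacci not exceeding it is 1, leaving 0
3868 = 2584 + 987 + 233 + 55 + 8 + 1, which has 6 terms.

6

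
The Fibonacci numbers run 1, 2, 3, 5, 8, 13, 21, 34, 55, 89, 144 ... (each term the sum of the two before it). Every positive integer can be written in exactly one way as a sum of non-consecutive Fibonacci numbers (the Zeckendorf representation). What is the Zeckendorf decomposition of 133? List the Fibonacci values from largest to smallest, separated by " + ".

89 + 34 + 8 + 2

take 89 (≤ 133); 133 − 89 = 44
take 34 (≤ 44); 44 − 34 = 10
take 8 (≤ 10); 10 − 8 = 2
take 2 (≤ 2); 2 − 2 = 0
So 133 = 89 + 34 + 8 + 2, with no two terms consecutive in the sequence.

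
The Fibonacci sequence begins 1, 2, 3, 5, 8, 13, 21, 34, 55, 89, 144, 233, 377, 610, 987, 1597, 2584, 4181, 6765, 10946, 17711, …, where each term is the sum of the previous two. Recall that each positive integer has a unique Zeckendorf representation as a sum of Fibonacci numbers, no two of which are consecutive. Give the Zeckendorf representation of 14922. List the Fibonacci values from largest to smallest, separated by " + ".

14922 − 10946 = 3976
3976 − 2584 = 1392
1392 − 987 = 405
405 − 377 = 28
28 − 21 = 7
7 − 5 = 2
2 − 2 = 0
So 14922 = 10946 + 2584 + 987 + 377 + 21 + 5 + 2, with no two terms consecutive in the sequence.

10946 + 2584 + 987 + 377 + 21 + 5 + 2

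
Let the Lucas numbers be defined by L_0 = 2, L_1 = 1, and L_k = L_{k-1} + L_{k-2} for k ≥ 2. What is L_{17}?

3571

Iterating the recurrence up to L_{9} = 76 and L_{8} = 47:
L_{10} = L_{9} + L_{8} = 76 + 47 = 123
L_{11} = L_{10} + L_{9} = 123 + 76 = 199
L_{12} = L_{11} + L_{10} = 199 + 123 = 322
L_{13} = L_{12} + L_{11} = 322 + 199 = 521
L_{14} = L_{13} + L_{12} = 521 + 322 = 843
L_{15} = L_{14} + L_{13} = 843 + 521 = 1364
L_{16} = L_{15} + L_{14} = 1364 + 843 = 2207
L_{17} = L_{16} + L_{15} = 2207 + 1364 = 3571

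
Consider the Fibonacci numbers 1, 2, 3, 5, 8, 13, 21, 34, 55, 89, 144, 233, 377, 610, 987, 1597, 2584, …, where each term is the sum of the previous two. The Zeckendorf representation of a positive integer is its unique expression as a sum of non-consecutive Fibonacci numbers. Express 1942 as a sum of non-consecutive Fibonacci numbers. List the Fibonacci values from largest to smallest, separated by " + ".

1597 + 233 + 89 + 21 + 2

1942: greatest Fibonacci not exceeding it is 1597, leaving 345
345: greatest Fibonacci not exceeding it is 233, leaving 112
112: greatest Fibonacci not exceeding it is 89, leaving 23
23: greatest Fibonacci not exceeding it is 21, leaving 2
2: greatest Fibonacci not exceeding it is 2, leaving 0
So 1942 = 1597 + 233 + 89 + 21 + 2, with no two terms consecutive in the sequence.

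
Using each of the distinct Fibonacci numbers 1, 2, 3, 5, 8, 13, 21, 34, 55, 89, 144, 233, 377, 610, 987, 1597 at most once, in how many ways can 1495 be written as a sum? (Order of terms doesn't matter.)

27

Each representation comes from the Zeckendorf form by replacing some F_k with F_{k−1} + F_{k−2} where possible.
1495 = 987+377+89+34+8 = 987+377+89+34+5+3 = 987+377+89+21+13+8 = 987+233+144+89+34+8 = 987+377+89+34+5+2+1 = … (22 more), for 27 in all.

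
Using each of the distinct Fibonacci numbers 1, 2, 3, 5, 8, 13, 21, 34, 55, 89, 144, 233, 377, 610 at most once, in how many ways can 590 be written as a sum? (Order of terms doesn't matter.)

Starting from the Zeckendorf form and repeatedly splitting a term F_k into F_{k−1} + F_{k−2} (when neither is already used) reaches every representation.
590 = 377+144+55+13+1 = 377+144+55+8+5+1 = 377+144+34+21+13+1 = 377+144+55+8+3+2+1 = … (8 more), for 12 in all.

12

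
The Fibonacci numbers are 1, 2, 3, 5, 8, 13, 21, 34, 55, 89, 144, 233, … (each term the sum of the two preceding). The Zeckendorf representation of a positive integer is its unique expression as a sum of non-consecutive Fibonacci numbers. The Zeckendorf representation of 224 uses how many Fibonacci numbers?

5

224: greatest Fibonacci not exceeding it is 144, leaving 80
80: greatest Fibonacci not exceeding it is 55, leaving 25
25: greatest Fibonacci not exceeding it is 21, leaving 4
4: greatest Fibonacci not exceeding it is 3, leaving 1
1: greatest Fibonacci not exceeding it is 1, leaving 0
224 = 144 + 55 + 21 + 3 + 1, which has 5 terms.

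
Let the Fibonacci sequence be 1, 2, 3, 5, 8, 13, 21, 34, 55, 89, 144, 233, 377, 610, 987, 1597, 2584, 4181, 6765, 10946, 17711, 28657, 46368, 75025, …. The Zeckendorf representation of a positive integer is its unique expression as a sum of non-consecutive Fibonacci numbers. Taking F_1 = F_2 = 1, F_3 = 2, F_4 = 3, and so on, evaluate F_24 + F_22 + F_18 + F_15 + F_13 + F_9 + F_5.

67545

F_24 + F_22 + F_18 + F_15 + F_13 + F_9 + F_5 = 46368 + 17711 + 2584 + 610 + 233 + 34 + 5 = 67545.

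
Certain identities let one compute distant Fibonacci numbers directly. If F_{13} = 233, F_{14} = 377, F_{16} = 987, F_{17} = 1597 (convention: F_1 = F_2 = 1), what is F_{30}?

By the addition formula F_{m+n} = F_m F_{n+1} + F_{m−1} F_n with m=14, n=16: F_{30} = 377·1597 + 233·987 = 602069 + 229971 = 832040.

832040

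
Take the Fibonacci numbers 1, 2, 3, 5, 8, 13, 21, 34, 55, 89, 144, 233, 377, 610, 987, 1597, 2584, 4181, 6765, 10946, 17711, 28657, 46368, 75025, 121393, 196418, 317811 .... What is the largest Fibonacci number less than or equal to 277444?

196418 ≤ 277444 < 317811, so the largest Fibonacci number not exceeding 277444 is 196418.

196418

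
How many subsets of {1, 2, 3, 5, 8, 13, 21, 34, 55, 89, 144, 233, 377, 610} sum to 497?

Each representation comes from the Zeckendorf form by replacing some F_k with F_{k−1} + F_{k−2} where possible.
497 = 377+89+21+8+2 = 377+89+21+5+3+2 = 377+55+34+21+8+2 = … (9 more), for 12 in all.

12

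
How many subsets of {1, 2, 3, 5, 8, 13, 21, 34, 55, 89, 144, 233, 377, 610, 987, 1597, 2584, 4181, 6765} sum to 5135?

5135 = 4181+610+233+89+21+1 = 4181+610+233+89+13+8+1 = 4181+610+233+55+34+21+1 = 2584+1597+610+233+89+21+1 = 4181+610+233+89+13+5+3+1 = … (22 more), for 27 in all.

27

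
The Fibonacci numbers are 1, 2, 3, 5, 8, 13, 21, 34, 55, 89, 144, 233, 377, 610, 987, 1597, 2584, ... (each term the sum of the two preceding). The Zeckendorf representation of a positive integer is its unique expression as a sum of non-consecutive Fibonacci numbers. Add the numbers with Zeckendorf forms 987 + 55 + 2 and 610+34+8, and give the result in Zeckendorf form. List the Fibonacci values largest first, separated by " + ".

1597 + 89 + 8 + 2

The two numbers are 1044 and 652, so their sum is 1696.
largest Fibonacci ≤ 1696 is 1597; 1696 − 1597 = 99
largest Fibonacci ≤ 99 is 89; 99 − 89 = 10
largest Fibonacci ≤ 10 is 8; 10 − 8 = 2
largest Fibonacci ≤ 2 is 2; 2 − 2 = 0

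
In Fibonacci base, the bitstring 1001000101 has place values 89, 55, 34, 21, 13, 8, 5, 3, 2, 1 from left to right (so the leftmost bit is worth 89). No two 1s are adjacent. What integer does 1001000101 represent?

114

Summing the place values of the 1 bits: 89 + 21 + 3 + 1 = 114.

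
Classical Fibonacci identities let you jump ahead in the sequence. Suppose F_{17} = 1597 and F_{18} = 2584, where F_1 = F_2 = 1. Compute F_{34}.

By the doubling identity F_{2k} = F_k(2F_{k+1} − F_k): F_{34} = 1597·(2·2584 − 1597) = 1597·3571 = 5702887.

5702887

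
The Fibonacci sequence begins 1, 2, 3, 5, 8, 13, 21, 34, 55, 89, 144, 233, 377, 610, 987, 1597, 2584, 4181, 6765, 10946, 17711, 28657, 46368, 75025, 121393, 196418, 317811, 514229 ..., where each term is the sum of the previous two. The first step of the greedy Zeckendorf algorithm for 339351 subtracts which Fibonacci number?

317811

317811 ≤ 339351 < 514229, so the largest Fibonacci number not exceeding 339351 is 317811.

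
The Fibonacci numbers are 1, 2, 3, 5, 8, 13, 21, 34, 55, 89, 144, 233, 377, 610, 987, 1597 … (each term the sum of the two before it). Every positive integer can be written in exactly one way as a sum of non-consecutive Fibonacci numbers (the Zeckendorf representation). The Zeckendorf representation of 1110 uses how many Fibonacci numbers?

3

Greedy algorithm:
subtract 987 from 1110: 123 remains
subtract 89 from 123: 34 remains
subtract 34 from 34: 0 remains
1110 = 987 + 89 + 34, which has 3 terms.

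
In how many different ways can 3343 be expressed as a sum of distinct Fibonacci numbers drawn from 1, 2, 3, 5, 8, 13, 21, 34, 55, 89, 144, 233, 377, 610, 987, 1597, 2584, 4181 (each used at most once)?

3343 = 2584+610+144+5 = 2584+610+144+3+2 = 2584+610+89+55+5 = … (29 more), for 32 in all.

32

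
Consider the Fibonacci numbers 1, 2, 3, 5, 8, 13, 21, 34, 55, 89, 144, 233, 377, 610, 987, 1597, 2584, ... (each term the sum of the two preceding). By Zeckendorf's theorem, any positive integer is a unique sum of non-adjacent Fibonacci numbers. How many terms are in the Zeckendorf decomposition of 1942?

5

1597 ≤ 1942 < 2584, so take 1597; remainder 345
233 ≤ 345 < 377, so take 233; remainder 112
89 ≤ 112 < 144, so take 89; remainder 23
21 ≤ 23 < 34, so take 21; remainder 2
2 ≤ 2 < 3, so take 2; remainder 0
1942 = 1597 + 233 + 89 + 21 + 2, which has 5 terms.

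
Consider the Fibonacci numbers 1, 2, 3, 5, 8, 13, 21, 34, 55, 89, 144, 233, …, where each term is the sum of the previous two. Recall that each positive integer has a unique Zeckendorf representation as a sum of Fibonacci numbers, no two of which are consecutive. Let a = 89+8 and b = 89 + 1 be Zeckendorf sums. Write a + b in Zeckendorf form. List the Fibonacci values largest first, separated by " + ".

144 + 34 + 8 + 1

The two numbers are 97 and 90, so their sum is 187.
187: greatest Fibonacci not exceeding it is 144, leaving 43
43: greatest Fibonacci not exceeding it is 34, leaving 9
9: greatest Fibonacci not exceeding it is 8, leaving 1
1: greatest Fibonacci not exceeding it is 1, leaving 0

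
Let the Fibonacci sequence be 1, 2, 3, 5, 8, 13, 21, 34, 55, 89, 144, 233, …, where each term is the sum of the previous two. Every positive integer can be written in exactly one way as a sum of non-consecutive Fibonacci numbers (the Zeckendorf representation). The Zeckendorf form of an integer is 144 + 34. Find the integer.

144 + 34 = 178.

178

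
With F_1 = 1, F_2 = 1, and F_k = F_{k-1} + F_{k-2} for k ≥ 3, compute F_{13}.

Iterating the recurrence up to F_{6} = 8 and F_{5} = 5:
F_{7} = F_{6} + F_{5} = 8 + 5 = 13
F_{8} = F_{7} + F_{6} = 13 + 8 = 21
F_{9} = F_{8} + F_{7} = 21 + 13 = 34
F_{10} = F_{9} + F_{8} = 34 + 21 = 55
F_{11} = F_{10} + F_{9} = 55 + 34 = 89
F_{12} = F_{11} + F_{10} = 89 + 55 = 144
F_{13} = F_{12} + F_{11} = 144 + 89 = 233

233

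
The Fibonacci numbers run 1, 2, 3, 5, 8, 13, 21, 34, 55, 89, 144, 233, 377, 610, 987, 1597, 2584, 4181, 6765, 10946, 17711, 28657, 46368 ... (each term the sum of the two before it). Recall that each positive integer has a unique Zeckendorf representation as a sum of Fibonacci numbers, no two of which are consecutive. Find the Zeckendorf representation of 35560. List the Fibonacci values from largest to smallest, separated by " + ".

28657 + 6765 + 89 + 34 + 13 + 2

largest Fibonacci ≤ 35560 is 28657; 35560 − 28657 = 6903
largest Fibonacci ≤ 6903 is 6765; 6903 − 6765 = 138
largest Fibonacci ≤ 138 is 89; 138 − 89 = 49
largest Fibonacci ≤ 49 is 34; 49 − 34 = 15
largest Fibonacci ≤ 15 is 13; 15 − 13 = 2
largest Fibonacci ≤ 2 is 2; 2 − 2 = 0
So 35560 = 28657 + 6765 + 89 + 34 + 13 + 2, with no two terms consecutive in the sequence.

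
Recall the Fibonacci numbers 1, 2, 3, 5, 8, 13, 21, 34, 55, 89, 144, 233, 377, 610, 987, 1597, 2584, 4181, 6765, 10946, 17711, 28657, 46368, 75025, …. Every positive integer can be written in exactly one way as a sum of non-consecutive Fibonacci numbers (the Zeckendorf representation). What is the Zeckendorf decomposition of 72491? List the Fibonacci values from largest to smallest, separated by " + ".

46368 + 17711 + 6765 + 1597 + 34 + 13 + 3

72491 − 46368 = 26123
26123 − 17711 = 8412
8412 − 6765 = 1647
1647 − 1597 = 50
50 − 34 = 16
16 − 13 = 3
3 − 3 = 0
So 72491 = 46368 + 17711 + 6765 + 1597 + 34 + 13 + 3, with no two terms consecutive in the sequence.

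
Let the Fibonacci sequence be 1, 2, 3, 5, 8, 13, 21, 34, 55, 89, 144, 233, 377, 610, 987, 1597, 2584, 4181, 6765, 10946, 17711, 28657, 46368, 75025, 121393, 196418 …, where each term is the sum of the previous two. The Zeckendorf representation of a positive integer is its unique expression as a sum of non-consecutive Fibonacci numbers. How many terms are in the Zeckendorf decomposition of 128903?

121393 ≤ 128903 < 196418, so take 121393; remainder 7510
6765 ≤ 7510 < 10946, so take 6765; remainder 745
610 ≤ 745 < 987, so take 610; remainder 135
89 ≤ 135 < 144, so take 89; remainder 46
34 ≤ 46 < 55, so take 34; remainder 12
8 ≤ 12 < 13, so take 8; remainder 4
3 ≤ 4 < 5, so take 3; remainder 1
1 ≤ 1 < 2, so take 1; remainder 0
128903 = 121393 + 6765 + 610 + 89 + 34 + 8 + 3 + 1, which has 8 terms.

8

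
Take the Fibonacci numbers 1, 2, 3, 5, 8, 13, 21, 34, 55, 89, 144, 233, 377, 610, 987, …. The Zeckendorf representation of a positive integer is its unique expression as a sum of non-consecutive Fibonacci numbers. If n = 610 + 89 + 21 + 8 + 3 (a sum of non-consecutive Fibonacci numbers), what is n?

610 + 89 + 21 + 8 + 3 = 731.

731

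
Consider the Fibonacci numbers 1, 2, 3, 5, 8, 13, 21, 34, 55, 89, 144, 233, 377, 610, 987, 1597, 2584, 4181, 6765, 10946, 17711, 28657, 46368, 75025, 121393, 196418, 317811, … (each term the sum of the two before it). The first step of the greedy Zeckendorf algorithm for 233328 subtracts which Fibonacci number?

196418 ≤ 233328 < 317811, so the largest Fibonacci number not exceeding 233328 is 196418.

196418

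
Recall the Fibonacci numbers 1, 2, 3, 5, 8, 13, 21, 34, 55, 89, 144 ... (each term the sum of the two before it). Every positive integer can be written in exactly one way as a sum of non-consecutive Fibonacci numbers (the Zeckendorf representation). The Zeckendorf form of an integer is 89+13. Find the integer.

89+13 = 102.

102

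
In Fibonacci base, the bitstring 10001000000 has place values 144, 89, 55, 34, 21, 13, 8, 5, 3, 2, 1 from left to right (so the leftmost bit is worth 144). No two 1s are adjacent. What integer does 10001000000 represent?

165

Summing the place values of the 1 bits: 144 + 21 = 165.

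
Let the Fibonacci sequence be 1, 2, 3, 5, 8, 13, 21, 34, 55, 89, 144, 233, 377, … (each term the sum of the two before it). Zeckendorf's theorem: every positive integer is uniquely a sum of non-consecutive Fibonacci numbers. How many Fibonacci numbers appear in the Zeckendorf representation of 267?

take 233 (≤ 267); 267 − 233 = 34
take 34 (≤ 34); 34 − 34 = 0
267 = 233 + 34, which has 2 terms.

2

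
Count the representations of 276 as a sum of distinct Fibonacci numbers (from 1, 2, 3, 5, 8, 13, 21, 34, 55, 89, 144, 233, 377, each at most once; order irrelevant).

276 = 233+34+8+1 = 233+34+5+3+1 = 233+21+13+8+1 = … (7 more), for 10 in all.

10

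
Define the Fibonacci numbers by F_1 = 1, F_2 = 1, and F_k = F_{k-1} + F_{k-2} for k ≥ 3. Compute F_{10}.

55

Iterating the recurrence up to F_{3} = 2 and F_{2} = 1:
F_{4} = F_{3} + F_{2} = 2 + 1 = 3
F_{5} = F_{4} + F_{3} = 3 + 2 = 5
F_{6} = F_{5} + F_{4} = 5 + 3 = 8
F_{7} = F_{6} + F_{5} = 8 + 5 = 13
F_{8} = F_{7} + F_{6} = 13 + 8 = 21
F_{9} = F_{8} + F_{7} = 21 + 13 = 34
F_{10} = F_{9} + F_{8} = 34 + 21 = 55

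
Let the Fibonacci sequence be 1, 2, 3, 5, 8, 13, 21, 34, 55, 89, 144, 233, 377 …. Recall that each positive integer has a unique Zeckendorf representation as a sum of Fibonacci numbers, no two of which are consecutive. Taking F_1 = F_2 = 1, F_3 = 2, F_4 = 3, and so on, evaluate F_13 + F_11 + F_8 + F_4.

F_13 + F_11 + F_8 + F_4 = 233 + 89 + 21 + 3 = 346.

346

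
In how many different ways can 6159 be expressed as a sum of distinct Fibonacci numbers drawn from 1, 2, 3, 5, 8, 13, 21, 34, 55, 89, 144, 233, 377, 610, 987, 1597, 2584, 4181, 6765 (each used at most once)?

Starting from the Zeckendorf form and repeatedly splitting a term F_k into F_{k−1} + F_{k−2} (when neither is already used) reaches every representation.
6159 = 4181+1597+377+3+1 = 4181+1597+233+144+3+1 = 4181+987+610+377+3+1 = 4181+1597+233+89+55+3+1 = 4181+987+610+233+144+3+1 = … (10 more), for 15 in all.

15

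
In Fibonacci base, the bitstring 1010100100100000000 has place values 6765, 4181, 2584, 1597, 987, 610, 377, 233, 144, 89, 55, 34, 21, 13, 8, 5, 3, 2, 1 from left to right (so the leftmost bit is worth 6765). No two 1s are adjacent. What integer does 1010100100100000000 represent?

Summing the place values of the 1 bits: 6765 + 2584 + 987 + 233 + 55 = 10624.

10624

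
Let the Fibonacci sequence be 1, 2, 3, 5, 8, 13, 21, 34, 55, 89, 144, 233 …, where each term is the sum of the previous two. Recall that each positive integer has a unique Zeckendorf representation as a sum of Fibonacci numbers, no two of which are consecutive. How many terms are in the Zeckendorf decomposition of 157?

2

Greedily peel off the largest Fibonacci term at each step:
144 ≤ 157 < 233, so take 144; remainder 13
13 ≤ 13 < 21, so take 13; remainder 0
157 = 144 + 13, which has 2 terms.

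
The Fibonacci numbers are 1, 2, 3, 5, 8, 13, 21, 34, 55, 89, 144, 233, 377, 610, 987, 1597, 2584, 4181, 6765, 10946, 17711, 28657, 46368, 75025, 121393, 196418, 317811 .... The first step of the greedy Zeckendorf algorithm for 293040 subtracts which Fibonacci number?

196418 ≤ 293040 < 317811, so the largest Fibonacci number not exceeding 293040 is 196418.

196418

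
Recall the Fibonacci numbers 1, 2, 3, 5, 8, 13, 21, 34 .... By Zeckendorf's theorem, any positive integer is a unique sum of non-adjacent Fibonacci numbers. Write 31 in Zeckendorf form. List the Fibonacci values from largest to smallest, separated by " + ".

21 + 8 + 2

31 − 21 = 10
10 − 8 = 2
2 − 2 = 0
So 31 = 21 + 8 + 2, with no two terms consecutive in the sequence.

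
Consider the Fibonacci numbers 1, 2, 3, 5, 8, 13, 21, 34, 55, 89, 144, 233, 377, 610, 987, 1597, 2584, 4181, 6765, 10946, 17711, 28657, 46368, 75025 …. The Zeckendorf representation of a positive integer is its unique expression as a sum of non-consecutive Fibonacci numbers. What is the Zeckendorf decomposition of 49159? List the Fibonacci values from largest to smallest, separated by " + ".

46368 + 2584 + 144 + 55 + 8

largest Fibonacci ≤ 49159 is 46368; 49159 − 46368 = 2791
largest Fibonacci ≤ 2791 is 2584; 2791 − 2584 = 207
largest Fibonacci ≤ 207 is 144; 207 − 144 = 63
largest Fibonacci ≤ 63 is 55; 63 − 55 = 8
largest Fibonacci ≤ 8 is 8; 8 − 8 = 0
So 49159 = 46368 + 2584 + 144 + 55 + 8, with no two terms consecutive in the sequence.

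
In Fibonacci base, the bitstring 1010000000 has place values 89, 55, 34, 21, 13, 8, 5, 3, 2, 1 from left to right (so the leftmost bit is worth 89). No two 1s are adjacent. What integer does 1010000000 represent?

123

Summing the place values of the 1 bits: 89 + 34 = 123.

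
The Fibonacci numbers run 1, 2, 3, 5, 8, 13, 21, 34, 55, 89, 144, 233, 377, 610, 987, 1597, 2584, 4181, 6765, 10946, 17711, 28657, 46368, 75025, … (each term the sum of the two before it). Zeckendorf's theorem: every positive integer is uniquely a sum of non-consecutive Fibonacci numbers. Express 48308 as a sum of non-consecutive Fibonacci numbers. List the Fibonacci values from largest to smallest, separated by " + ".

Repeatedly subtract the largest Fibonacci number that fits:
48308 − 46368 = 1940
1940 − 1597 = 343
343 − 233 = 110
110 − 89 = 21
21 − 21 = 0
So 48308 = 46368 + 1597 + 233 + 89 + 21, with no two terms consecutive in the sequence.

46368 + 1597 + 233 + 89 + 21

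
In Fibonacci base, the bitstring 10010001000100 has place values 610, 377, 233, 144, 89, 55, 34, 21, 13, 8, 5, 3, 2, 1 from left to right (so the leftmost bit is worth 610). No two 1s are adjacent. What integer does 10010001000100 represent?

778

Summing the place values of the 1 bits: 610 + 144 + 21 + 3 = 778.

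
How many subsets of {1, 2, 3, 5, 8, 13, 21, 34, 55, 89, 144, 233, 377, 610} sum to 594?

Each representation comes from the Zeckendorf form by replacing some F_k with F_{k−1} + F_{k−2} where possible.
594 = 377+144+55+13+5 = 377+144+55+13+3+2 = 377+144+34+21+13+5 = 377+144+55+8+5+3+2 = 377+144+34+21+13+3+2 = … (7 more), for 12 in all.

12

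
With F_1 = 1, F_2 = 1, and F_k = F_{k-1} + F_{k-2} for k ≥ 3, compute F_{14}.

377

Iterating the recurrence up to F_{6} = 8 and F_{5} = 5:
F_{7} = F_{6} + F_{5} = 8 + 5 = 13
F_{8} = F_{7} + F_{6} = 13 + 8 = 21
F_{9} = F_{8} + F_{7} = 21 + 13 = 34
F_{10} = F_{9} + F_{8} = 34 + 21 = 55
F_{11} = F_{10} + F_{9} = 55 + 34 = 89
F_{12} = F_{11} + F_{10} = 89 + 55 = 144
F_{13} = F_{12} + F_{11} = 144 + 89 = 233
F_{14} = F_{13} + F_{12} = 233 + 144 = 377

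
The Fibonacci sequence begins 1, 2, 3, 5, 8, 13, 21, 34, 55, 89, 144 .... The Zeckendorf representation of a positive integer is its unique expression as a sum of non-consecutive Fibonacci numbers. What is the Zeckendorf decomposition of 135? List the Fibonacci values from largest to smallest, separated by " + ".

Repeatedly subtract the largest Fibonacci number that fits:
subtract 89 from 135: 46 remains
subtract 34 from 46: 12 remains
subtract 8 from 12: 4 remains
subtract 3 from 4: 1 remains
subtract 1 from 1: 0 remains
So 135 = 89 + 34 + 8 + 3 + 1, with no two terms consecutive in the sequence.

89 + 34 + 8 + 3 + 1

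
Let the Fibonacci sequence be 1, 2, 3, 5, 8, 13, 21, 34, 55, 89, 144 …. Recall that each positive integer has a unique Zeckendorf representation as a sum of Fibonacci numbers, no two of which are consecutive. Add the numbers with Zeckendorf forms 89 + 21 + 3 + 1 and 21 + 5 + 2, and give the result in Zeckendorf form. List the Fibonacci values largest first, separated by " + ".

The two numbers are 114 and 28, so their sum is 142.
Greedy algorithm:
largest Fibonacci ≤ 142 is 89; 142 − 89 = 53
largest Fibonacci ≤ 53 is 34; 53 − 34 = 19
largest Fibonacci ≤ 19 is 13; 19 − 13 = 6
largest Fibonacci ≤ 6 is 5; 6 − 5 = 1
largest Fibonacci ≤ 1 is 1; 1 − 1 = 0

89 + 34 + 13 + 5 + 1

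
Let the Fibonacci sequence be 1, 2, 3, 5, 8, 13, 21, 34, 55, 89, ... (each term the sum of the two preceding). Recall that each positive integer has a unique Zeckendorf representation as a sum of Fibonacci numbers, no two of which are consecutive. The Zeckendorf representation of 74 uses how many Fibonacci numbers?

4

Greedily peel off the largest Fibonacci term at each step:
take 55 (≤ 74); 74 − 55 = 19
take 13 (≤ 19); 19 − 13 = 6
take 5 (≤ 6); 6 − 5 = 1
take 1 (≤ 1); 1 − 1 = 0
74 = 55 + 13 + 5 + 1, which has 4 terms.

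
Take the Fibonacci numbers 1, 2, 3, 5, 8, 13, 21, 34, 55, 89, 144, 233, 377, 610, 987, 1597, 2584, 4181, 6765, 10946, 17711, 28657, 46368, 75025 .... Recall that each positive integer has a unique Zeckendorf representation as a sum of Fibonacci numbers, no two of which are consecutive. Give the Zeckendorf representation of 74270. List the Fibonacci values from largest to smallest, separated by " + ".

Greedy algorithm:
74270 − 46368 = 27902
27902 − 17711 = 10191
10191 − 6765 = 3426
3426 − 2584 = 842
842 − 610 = 232
232 − 144 = 88
88 − 55 = 33
33 − 21 = 12
12 − 8 = 4
4 − 3 = 1
1 − 1 = 0
So 74270 = 46368 + 17711 + 6765 + 2584 + 610 + 144 + 55 + 21 + 8 + 3 + 1, with no two terms consecutive in the sequence.

46368 + 17711 + 6765 + 2584 + 610 + 144 + 55 + 21 + 8 + 3 + 1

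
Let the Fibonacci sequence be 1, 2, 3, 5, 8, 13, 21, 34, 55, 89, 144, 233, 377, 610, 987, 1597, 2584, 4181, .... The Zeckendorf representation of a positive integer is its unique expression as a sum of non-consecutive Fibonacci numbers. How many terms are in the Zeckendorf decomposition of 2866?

largest Fibonacci ≤ 2866 is 2584; 2866 − 2584 = 282
largest Fibonacci ≤ 282 is 233; 282 − 233 = 49
largest Fibonacci ≤ 49 is 34; 49 − 34 = 15
largest Fibonacci ≤ 15 is 13; 15 − 13 = 2
largest Fibonacci ≤ 2 is 2; 2 − 2 = 0
2866 = 2584 + 233 + 34 + 13 + 2, which has 5 terms.

5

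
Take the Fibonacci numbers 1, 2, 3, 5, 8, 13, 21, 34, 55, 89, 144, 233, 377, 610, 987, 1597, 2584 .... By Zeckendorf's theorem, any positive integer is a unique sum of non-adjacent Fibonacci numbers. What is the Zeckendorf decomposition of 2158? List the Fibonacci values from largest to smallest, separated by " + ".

1597 + 377 + 144 + 34 + 5 + 1

2158: greatest Fibonacci not exceeding it is 1597, leaving 561
561: greatest Fibonacci not exceeding it is 377, leaving 184
184: greatest Fibonacci not exceeding it is 144, leaving 40
40: greatest Fibonacci not exceeding it is 34, leaving 6
6: greatest Fibonacci not exceeding it is 5, leaving 1
1: greatest Fibonacci not exceeding it is 1, leaving 0
So 2158 = 1597 + 377 + 144 + 34 + 5 + 1, with no two terms consecutive in the sequence.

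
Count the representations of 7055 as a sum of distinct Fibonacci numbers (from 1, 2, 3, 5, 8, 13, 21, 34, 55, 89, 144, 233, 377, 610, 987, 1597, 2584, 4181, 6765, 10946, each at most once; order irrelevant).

32

7055 = 6765+233+55+2 = 6765+233+34+21+2 = 6765+144+89+55+2 = … (29 more), for 32 in all.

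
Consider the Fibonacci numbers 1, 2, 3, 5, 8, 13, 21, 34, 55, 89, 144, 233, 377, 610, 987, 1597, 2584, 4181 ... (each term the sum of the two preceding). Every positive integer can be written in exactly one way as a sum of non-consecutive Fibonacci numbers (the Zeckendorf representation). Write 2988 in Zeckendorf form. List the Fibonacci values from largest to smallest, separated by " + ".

2584 + 377 + 21 + 5 + 1

2988: greatest Fibonacci not exceeding it is 2584, leaving 404
404: greatest Fibonacci not exceeding it is 377, leaving 27
27: greatest Fibonacci not exceeding it is 21, leaving 6
6: greatest Fibonacci not exceeding it is 5, leaving 1
1: greatest Fibonacci not exceeding it is 1, leaving 0
So 2988 = 2584 + 377 + 21 + 5 + 1, with no two terms consecutive in the sequence.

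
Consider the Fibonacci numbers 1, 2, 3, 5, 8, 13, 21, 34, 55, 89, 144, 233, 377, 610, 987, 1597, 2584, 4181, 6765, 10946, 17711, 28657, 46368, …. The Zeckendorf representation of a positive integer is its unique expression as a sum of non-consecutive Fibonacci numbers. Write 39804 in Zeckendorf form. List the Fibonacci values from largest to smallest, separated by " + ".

28657 ≤ 39804 < 46368, so take 28657; remainder 11147
10946 ≤ 11147 < 17711, so take 10946; remainder 201
144 ≤ 201 < 233, so take 144; remainder 57
55 ≤ 57 < 89, so take 55; remainder 2
2 ≤ 2 < 3, so take 2; remainder 0
So 39804 = 28657 + 10946 + 144 + 55 + 2, with no two terms consecutive in the sequence.

28657 + 10946 + 144 + 55 + 2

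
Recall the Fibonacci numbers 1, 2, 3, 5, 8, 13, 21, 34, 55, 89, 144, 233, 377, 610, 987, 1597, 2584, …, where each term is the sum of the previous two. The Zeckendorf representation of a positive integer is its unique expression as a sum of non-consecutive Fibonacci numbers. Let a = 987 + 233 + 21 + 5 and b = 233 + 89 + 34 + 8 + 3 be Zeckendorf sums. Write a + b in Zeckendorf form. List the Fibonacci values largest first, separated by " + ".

1597 + 13 + 3

The two numbers are 1246 and 367, so their sum is 1613.
subtract 1597 from 1613: 16 remains
subtract 13 from 16: 3 remains
subtract 3 from 3: 0 remains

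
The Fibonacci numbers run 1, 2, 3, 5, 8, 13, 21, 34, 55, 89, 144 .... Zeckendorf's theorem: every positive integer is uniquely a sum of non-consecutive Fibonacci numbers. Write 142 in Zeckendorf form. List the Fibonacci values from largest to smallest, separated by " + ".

89 + 34 + 13 + 5 + 1

Greedily peel off the largest Fibonacci term at each step:
89 ≤ 142 < 144, so take 89; remainder 53
34 ≤ 53 < 55, so take 34; remainder 19
13 ≤ 19 < 21, so take 13; remainder 6
5 ≤ 6 < 8, so take 5; remainder 1
1 ≤ 1 < 2, so take 1; remainder 0
So 142 = 89 + 34 + 13 + 5 + 1, with no two terms consecutive in the sequence.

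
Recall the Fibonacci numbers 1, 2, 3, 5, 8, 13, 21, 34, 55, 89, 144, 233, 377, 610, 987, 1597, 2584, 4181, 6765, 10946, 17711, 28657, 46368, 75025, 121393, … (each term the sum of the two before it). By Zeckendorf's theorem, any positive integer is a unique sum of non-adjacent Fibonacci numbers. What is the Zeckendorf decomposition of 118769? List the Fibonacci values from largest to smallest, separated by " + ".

75025 + 28657 + 10946 + 2584 + 987 + 377 + 144 + 34 + 13 + 2

subtract 75025 from 118769: 43744 remains
subtract 28657 from 43744: 15087 remains
subtract 10946 from 15087: 4141 remains
subtract 2584 from 4141: 1557 remains
subtract 987 from 1557: 570 remains
subtract 377 from 570: 193 remains
subtract 144 from 193: 49 remains
subtract 34 from 49: 15 remains
subtract 13 from 15: 2 remains
subtract 2 from 2: 0 remains
So 118769 = 75025 + 28657 + 10946 + 2584 + 987 + 377 + 144 + 34 + 13 + 2, with no two terms consecutive in the sequence.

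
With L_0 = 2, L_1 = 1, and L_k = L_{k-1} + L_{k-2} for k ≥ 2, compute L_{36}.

33385282

Iterating the recurrence up to L_{32} = 4870847 and L_{31} = 3010349:
L_{33} = L_{32} + L_{31} = 4870847 + 3010349 = 7881196
L_{34} = L_{33} + L_{32} = 7881196 + 4870847 = 12752043
L_{35} = L_{34} + L_{33} = 12752043 + 7881196 = 20633239
L_{36} = L_{35} + L_{34} = 20633239 + 12752043 = 33385282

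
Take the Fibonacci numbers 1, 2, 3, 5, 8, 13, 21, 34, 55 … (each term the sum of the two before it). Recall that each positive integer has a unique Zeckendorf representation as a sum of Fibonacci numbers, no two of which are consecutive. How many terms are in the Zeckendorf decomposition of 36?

Greedy algorithm:
34 ≤ 36 < 55, so take 34; remainder 2
2 ≤ 2 < 3, so take 2; remainder 0
36 = 34 + 2, which has 2 terms.

2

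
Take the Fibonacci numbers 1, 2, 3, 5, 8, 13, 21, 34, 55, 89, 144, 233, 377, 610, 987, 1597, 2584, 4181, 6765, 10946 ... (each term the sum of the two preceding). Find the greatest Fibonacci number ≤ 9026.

6765 ≤ 9026 < 10946, so the largest Fibonacci number not exceeding 9026 is 6765.

6765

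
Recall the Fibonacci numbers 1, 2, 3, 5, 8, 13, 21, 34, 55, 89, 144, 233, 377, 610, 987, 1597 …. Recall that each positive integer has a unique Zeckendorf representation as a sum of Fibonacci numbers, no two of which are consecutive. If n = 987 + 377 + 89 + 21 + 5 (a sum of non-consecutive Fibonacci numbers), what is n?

1479

987 + 377 + 89 + 21 + 5 = 1479.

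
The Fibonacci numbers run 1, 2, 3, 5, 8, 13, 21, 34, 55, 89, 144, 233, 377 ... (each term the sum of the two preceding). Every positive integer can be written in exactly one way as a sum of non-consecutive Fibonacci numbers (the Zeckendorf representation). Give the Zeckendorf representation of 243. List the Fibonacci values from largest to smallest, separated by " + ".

233 + 8 + 2

Repeatedly subtract the largest Fibonacci number that fits:
subtract 233 from 243: 10 remains
subtract 8 from 10: 2 remains
subtract 2 from 2: 0 remains
So 243 = 233 + 8 + 2, with no two terms consecutive in the sequence.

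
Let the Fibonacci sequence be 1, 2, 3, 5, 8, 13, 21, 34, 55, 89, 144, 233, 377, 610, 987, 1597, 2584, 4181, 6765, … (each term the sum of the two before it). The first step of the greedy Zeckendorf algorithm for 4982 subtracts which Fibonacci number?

4181 ≤ 4982 < 6765, so the largest Fibonacci number not exceeding 4982 is 4181.

4181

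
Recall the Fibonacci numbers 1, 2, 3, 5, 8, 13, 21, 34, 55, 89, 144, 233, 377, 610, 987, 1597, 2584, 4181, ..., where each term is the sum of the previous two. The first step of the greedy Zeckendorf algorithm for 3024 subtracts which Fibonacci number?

2584 ≤ 3024 < 4181, so the largest Fibonacci number not exceeding 3024 is 2584.

2584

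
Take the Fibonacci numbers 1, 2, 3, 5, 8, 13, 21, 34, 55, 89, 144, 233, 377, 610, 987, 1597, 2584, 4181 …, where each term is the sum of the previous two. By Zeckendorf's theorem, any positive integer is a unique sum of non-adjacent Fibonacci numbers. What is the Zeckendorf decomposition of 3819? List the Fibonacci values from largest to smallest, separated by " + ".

2584 + 987 + 233 + 13 + 2

Repeatedly subtract the largest Fibonacci number that fits:
take 2584 (≤ 3819); 3819 − 2584 = 1235
take 987 (≤ 1235); 1235 − 987 = 248
take 233 (≤ 248); 248 − 233 = 15
take 13 (≤ 15); 15 − 13 = 2
take 2 (≤ 2); 2 − 2 = 0
So 3819 = 2584 + 987 + 233 + 13 + 2, with no two terms consecutive in the sequence.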